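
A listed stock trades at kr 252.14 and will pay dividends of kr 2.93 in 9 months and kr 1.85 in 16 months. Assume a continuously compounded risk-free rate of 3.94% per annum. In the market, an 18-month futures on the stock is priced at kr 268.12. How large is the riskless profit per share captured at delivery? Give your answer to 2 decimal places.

kr 5.51 per share

PV(dividends) I = 2.93·e^(−0.0394·9/12) + 1.85·e^(−0.0394·16/12) = 4.6000
Fair futures F* = (S − I)·e^(rT) = (252.14 − 4.6000)·e^0.059100 = 247.5400 × 1.060881 = 262.6105
Market kr 268.12 > fair 262.6105: forward overpriced → cash-and-carry (borrow at r, buy the stock and collect the dividends, short the forward).
Profit at T = |F_mkt − F*| = |268.12 − 262.6105| = kr 5.51 per share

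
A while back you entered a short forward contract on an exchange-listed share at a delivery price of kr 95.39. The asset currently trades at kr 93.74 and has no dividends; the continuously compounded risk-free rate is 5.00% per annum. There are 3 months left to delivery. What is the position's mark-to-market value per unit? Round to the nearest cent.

kr 0.47

Current fair forward for the remaining 3 months: F = S·e^(r·T), r = 0.0500
F = 93.74 · e^(0.0500 × 3/12) = 93.74 × 1.012578 = 94.9191
Value of long forward = (F − K)·e^(−rT) = (94.9191 − 95.39) · e^(−0.0500·3/12)
= -0.4709 × 0.987578 = -0.47
Short position value = −(long value) = kr 0.47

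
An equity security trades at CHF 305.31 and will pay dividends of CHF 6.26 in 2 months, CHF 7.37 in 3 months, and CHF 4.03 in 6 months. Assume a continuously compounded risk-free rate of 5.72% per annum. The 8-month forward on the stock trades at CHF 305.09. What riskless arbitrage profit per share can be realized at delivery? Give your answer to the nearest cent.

PV(dividends) I = 6.26·e^(−0.0572·2/12) + 7.37·e^(−0.0572·3/12) + 4.03·e^(−0.0572·6/12) = 17.3823
Fair forward F* = (S − I)·e^(rT) = (305.31 − 17.3823)·e^0.038133 = 287.9277 × 1.038869 = 299.1192
Market CHF 305.09 > fair 299.1192: forward overpriced → cash-and-carry (borrow at r, buy the stock and collect the dividends, short the forward).
Profit at T = |F_mkt − F*| = |305.09 − 299.1192| = CHF 5.97 per share

CHF 5.97 per share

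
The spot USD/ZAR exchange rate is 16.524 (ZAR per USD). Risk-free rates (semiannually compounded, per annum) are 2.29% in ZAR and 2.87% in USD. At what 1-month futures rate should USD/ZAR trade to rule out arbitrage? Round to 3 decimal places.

16.516

By covered interest parity, F = S · (1+r_ZAR/2)^(2T) / (1+r_USD/2)^(2T)
= 16.524 × 1.001899 / 1.002377 = 16.524 × 0.999523
F = 16.516 ZAR per USD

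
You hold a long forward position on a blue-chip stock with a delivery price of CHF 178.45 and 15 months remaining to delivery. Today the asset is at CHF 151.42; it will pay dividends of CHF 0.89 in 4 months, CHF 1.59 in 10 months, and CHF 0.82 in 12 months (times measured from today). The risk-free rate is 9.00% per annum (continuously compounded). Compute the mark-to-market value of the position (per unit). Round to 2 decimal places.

PV(remaining dividends) I = 0.89·e^(−0.0900·4/12) + 1.59·e^(−0.0900·10/12) + 0.82·e^(−0.0900·12/12) = 3.0882
Current forward F = (S − I)·e^(rT) = (151.42 − 3.0882)·e^(0.0900·15/12) = 148.3318 × 1.119072 = 165.9940
Value (long) = (F − K)·e^(−rT) = (165.9940 − 178.45) × 0.893597 = -11.1306
Value = -CHF 11.13

-CHF 11.13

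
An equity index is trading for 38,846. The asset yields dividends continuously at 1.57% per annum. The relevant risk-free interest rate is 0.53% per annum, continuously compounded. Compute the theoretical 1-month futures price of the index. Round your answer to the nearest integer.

F = S·e^((r − q)T) = 38846 · e^((0.0053 − 0.0157) × 1/12)
= 38846 · e^-0.000867 = 38846 × 0.999133
F = 38,812

38,812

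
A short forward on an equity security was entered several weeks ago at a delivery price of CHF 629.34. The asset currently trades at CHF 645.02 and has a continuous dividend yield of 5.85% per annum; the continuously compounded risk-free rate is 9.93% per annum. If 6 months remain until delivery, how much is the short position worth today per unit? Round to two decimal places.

Current fair forward for the remaining 6 months: F = S·e^((r − q)·T), (r − q) = 0.0993 − 0.0585 = 0.0408
F = 645.02 · e^(0.0408 × 6/12) = 645.02 × 1.020610 = 658.3139
Value of long forward = (F − K)·e^(−rT) = (658.3139 − 629.34) · e^(−0.0993·6/12)
= 28.9739 × 0.951562 = 27.57
Short position value = −(long value) = -CHF 27.57

-CHF 27.57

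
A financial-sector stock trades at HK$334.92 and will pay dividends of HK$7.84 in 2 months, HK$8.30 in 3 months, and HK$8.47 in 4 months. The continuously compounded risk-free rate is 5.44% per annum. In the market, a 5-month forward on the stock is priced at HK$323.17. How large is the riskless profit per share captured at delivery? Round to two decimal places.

HK$5.40 per share

PV(dividends) I = 7.84·e^(−0.0544·2/12) + 8.30·e^(−0.0544·3/12) + 8.47·e^(−0.0544·4/12) = 24.2749
Fair forward F* = (S − I)·e^(rT) = (334.92 − 24.2749)·e^0.022667 = 310.6451 × 1.022926 = 317.7669
Market HK$323.17 > fair 317.7669: forward overpriced → cash-and-carry (borrow at r, buy the stock and collect the dividends, short the forward).
Profit at T = |F_mkt − F*| = |323.17 − 317.7669| = HK$5.40 per share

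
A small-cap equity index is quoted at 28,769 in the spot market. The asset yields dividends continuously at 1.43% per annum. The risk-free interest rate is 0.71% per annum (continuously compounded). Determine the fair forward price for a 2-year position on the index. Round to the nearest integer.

28,358

F = S·e^((r − q)T) = 28769 · e^((0.0071 − 0.0143) × 2)
= 28769 · e^-0.014400 = 28769 × 0.985703
F = 28,358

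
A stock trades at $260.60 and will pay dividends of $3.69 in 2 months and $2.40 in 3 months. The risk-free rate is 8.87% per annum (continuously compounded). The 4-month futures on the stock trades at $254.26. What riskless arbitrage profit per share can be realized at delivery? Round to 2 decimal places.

PV(dividends) I = 3.69·e^(−0.0887·2/12) + 2.40·e^(−0.0887·3/12) = 5.9832
Fair futures F* = (S − I)·e^(rT) = (260.60 − 5.9832)·e^0.029567 = 254.6168 × 1.030008 = 262.2573
Market $254.26 < fair 262.2573: forward underpriced → reverse cash-and-carry (short the stock, invest proceeds at r, pay the dividends, go long the forward).
Profit at T = |F_mkt − F*| = |254.26 − 262.2573| = $8.00 per share

$8.00 per share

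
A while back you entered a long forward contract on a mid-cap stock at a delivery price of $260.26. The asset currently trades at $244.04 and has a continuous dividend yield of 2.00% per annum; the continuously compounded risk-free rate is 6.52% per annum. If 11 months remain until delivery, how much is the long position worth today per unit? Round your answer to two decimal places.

Current fair forward for the remaining 11 months: F = S·e^((r − q)·T), (r − q) = 0.0652 − 0.0200 = 0.0452
F = 244.04 · e^(0.0452 × 11/12) = 244.04 × 1.042304 = 254.3639
Value of long forward = (F − K)·e^(−rT) = (254.3639 − 260.26) · e^(−0.0652·11/12)
= -5.8961 × 0.941984 = -5.55

-$5.55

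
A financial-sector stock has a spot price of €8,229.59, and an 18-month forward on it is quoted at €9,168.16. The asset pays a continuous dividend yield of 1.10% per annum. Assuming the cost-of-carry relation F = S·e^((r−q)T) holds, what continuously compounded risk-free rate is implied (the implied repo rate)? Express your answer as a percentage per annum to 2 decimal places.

8.30%

From F = S·e^((r−q)T): (r − q) = ln(F/S)/T
ln(9168.16/8229.59) = ln(1.114048) = 0.108000
(r − q) = 0.108000 / (18/12) = 0.072000
r = ln(F/S)/T + q = 0.072000 + 0.0110 = 0.083000
r = 8.30%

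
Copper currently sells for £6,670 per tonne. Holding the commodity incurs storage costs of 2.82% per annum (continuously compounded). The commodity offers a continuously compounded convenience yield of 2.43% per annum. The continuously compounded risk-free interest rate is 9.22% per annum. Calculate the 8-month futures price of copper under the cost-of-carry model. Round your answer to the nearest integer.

Net carry = r + u − y = 0.0922 + 0.0282 − 0.0243 = 0.0961
F = S·e^((r+u−y)T) = 6670 · e^(0.0961 × 8/12) = 6670 · e^0.064067
= 6670 × 1.066164 = £7,111 per tonne

£7,111 per tonne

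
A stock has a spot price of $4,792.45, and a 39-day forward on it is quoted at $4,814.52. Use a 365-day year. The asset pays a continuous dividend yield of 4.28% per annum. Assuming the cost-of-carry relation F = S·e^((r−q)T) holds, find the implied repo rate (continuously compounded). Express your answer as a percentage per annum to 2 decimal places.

From F = S·e^((r−q)T): (r − q) = ln(F/S)/T
ln(4814.52/4792.45) = ln(1.004605) = 0.004594
(r − q) = 0.004594 / (39/365) = 0.042995
r = ln(F/S)/T + q = 0.042995 + 0.0428 = 0.085795
r = 8.58%

8.58%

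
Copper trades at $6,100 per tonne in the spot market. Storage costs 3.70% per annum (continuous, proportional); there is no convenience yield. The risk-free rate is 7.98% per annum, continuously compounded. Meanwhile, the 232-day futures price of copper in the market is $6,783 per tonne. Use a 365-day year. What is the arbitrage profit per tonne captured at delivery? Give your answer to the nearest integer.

Fair futures: F* = S·e^(carry·T), with carry = (r + u) = 0.0798 + 0.0370 = 0.1168
F* = 6100 · e^(0.1168 × 232/365) = 6100 · e^0.074240 = 6100 × 1.077065 = $6570.0965
Market $6783 > fair $6570.0965: forward overpriced → cash-and-carry (buy spot, short the forward).
At maturity, profit = |F_mkt − F*| = |6783 − 6570.0965| = $213 per tonne

$213 per tonne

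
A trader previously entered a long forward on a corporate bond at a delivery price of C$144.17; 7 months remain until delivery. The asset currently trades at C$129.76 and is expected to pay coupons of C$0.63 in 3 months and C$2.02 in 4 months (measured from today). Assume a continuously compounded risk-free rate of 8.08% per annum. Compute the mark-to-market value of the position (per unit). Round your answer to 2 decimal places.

PV(remaining coupons) I = 0.63·e^(−0.0808·3/12) + 2.02·e^(−0.0808·4/12) = 2.5837
Current forward F = (S − I)·e^(rT) = (129.76 − 2.5837)·e^(0.0808·7/12) = 127.1763 × 1.048262 = 133.3141
Value (long) = (F − K)·e^(−rT) = (133.3141 − 144.17) × 0.953960 = -10.3561
Value = -C$10.36

-C$10.36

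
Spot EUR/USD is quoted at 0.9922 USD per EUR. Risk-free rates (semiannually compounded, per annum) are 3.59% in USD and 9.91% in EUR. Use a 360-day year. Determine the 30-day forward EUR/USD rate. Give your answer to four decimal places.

0.9872

By covered interest parity, F = S · (1+r_USD/2)^(2T) / (1+r_EUR/2)^(2T)
= 0.9922 × 1.002970 / 1.008093 = 0.9922 × 0.994918
F = 0.9872 USD per EUR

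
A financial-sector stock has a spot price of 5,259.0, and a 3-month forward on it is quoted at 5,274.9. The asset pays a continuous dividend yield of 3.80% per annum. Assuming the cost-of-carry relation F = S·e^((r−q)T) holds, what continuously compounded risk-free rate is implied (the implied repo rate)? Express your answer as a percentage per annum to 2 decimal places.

From F = S·e^((r−q)T): (r − q) = ln(F/S)/T
ln(5274.9/5259.0) = ln(1.003023) = 0.003018
(r − q) = 0.003018 / (3/12) = 0.012072
r = ln(F/S)/T + q = 0.012072 + 0.0380 = 0.050072
r = 5.01%

5.01%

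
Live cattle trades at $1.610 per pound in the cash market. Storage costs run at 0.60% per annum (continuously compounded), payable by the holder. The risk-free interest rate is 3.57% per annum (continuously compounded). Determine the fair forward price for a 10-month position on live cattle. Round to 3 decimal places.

$1.667 per pound

Net carry = r + u − y = 0.0357 + 0.0060 − 0.0000 = 0.0417
F = S·e^((r+u−y)T) = 1.610 · e^(0.0417 × 10/12) = 1.610 · e^0.034750
= 1.610 × 1.035361 = $1.667 per pound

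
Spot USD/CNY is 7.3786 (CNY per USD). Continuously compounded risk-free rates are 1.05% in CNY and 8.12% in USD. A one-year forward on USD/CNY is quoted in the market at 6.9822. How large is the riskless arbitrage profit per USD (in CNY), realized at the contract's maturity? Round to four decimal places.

Fair forward: F* = S·e^(carry·T), with carry = (r_CNY − r_USD) = 0.0105 − 0.0812 = -0.0707
F* = 7.3786 · e^(-0.0707 × 12/12) = 7.3786 · e^-0.070700 = 7.3786 × 0.931741 = 6.8749
Market 6.9822 > fair 6.8749: forward overpriced → cash-and-carry (buy spot, short the forward).
At maturity, profit = |F_mkt − F*| = |6.9822 − 6.8749| = 0.1073 per USD (in CNY)

0.1073 per USD (in CNY)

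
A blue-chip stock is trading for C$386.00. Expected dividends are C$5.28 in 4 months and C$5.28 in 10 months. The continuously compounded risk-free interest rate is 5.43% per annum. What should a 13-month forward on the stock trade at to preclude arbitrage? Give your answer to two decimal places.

PV(dividends) I = 5.28·e^(−0.0543·4/12) + 5.28·e^(−0.0543·10/12)
I = 5.1853 + 5.0464 = 10.2317
F = (S − I)·e^(rT) = (386.00 − 10.2317) · e^(0.0543·13/12)
= 375.7683 · e^0.058825 = 375.7683 × 1.060590 = C$398.54

C$398.54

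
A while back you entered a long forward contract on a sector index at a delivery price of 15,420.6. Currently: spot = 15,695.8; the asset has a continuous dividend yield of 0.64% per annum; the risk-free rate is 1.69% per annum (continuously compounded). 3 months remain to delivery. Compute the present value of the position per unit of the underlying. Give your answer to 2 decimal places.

Current fair forward for the remaining 3 months: F = S·e^((r − q)·T), (r − q) = 0.0169 − 0.0064 = 0.0105
F = 15695.8 · e^(0.0105 × 3/12) = 15695.8 × 1.00262845 = 15737.0556
Value of long forward = (F − K)·e^(−rT) = (15737.0556 − 15420.6) · e^(−0.0169·3/12)
= 316.4556 × 0.99578391 = 315.12

315.12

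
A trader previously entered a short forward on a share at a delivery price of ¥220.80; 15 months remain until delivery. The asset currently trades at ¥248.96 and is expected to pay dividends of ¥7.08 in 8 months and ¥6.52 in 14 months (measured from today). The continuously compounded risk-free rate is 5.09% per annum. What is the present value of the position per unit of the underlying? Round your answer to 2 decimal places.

PV(remaining dividends) I = 7.08·e^(−0.0509·8/12) + 6.52·e^(−0.0509·14/12) = 12.9879
Current forward F = (S − I)·e^(rT) = (248.96 − 12.9879)·e^(0.0509·15/12) = 235.9721 × 1.065693 = 251.4738
Value (long) = (F − K)·e^(−rT) = (251.4738 − 220.80) × 0.938357 = 28.7830
Short position value = −(long value) = -¥28.78

-¥28.78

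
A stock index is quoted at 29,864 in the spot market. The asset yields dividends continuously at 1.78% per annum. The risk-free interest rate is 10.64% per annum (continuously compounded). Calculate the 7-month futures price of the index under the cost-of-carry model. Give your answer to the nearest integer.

F = S·e^((r − q)T) = 29864 · e^((0.1064 − 0.0178) × 7/12)
= 29864 · e^0.051683 = 29864 × 1.053042
F = 31,448

31,448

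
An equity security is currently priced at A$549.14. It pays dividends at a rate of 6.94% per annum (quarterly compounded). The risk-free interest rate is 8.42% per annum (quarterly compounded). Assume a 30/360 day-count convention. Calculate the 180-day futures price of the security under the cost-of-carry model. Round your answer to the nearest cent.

A$553.14

F = S · (1+r/4)^(4T) / (1+q/4)^(4T)
= 549.14 × 1.042543 / 1.035001 = 549.14 × 1.007287
F = A$553.14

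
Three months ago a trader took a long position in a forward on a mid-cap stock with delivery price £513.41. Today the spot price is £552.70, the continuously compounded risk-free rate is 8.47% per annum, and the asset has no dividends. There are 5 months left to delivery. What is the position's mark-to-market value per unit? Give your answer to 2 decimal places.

Current fair forward for the remaining 5 months: F = S·e^(r·T), r = 0.0847
F = 552.70 · e^(0.0847 × 5/12) = 552.70 × 1.035922 = 572.5541
Value of long forward = (F − K)·e^(−rT) = (572.5541 − 513.41) · e^(−0.0847·5/12)
= 59.1441 × 0.965324 = 57.09

£57.09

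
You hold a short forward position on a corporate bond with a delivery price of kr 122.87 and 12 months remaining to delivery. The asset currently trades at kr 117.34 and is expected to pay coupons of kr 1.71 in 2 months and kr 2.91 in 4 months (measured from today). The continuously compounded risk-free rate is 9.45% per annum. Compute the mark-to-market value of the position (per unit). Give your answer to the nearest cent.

-kr 1.05

PV(remaining coupons) I = 1.71·e^(−0.0945·2/12) + 2.91·e^(−0.0945·4/12) = 4.5030
Current forward F = (S − I)·e^(rT) = (117.34 − 4.5030)·e^(0.0945·12/12) = 112.8370 × 1.099109 = 124.0202
Value (long) = (F − K)·e^(−rT) = (124.0202 − 122.87) × 0.909828 = 1.0465
Short position value = −(long value) = -kr 1.05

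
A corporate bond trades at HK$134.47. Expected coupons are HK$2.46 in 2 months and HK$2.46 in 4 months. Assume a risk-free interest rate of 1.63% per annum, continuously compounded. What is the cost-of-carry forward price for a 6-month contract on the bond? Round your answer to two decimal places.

PV(coupons) I = 2.46·e^(−0.0163·2/12) + 2.46·e^(−0.0163·4/12)
I = 2.4533 + 2.4467 = 4.9000
F = (S − I)·e^(rT) = (134.47 − 4.9000) · e^(0.0163·6/12)
= 129.5700 · e^0.008150 = 129.5700 × 1.008183 = HK$130.63

HK$130.63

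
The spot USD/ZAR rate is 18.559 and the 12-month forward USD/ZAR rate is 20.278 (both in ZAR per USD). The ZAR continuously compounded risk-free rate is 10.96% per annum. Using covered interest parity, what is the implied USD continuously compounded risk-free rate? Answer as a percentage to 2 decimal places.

2.10%

F = S·e^((r_ZAR − r_USD)T) ⇒ r_USD = r_ZAR − ln(F/S)/T
ln(20.278/18.559) = 0.088582; /(12/12) = 0.088582
r_USD = 0.1096 − 0.088582 = 0.021018
r_USD = 2.10%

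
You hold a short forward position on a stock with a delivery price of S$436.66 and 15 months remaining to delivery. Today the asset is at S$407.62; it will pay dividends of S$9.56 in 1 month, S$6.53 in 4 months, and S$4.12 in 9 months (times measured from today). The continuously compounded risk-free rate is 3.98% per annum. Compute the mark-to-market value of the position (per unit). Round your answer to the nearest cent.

PV(remaining dividends) I = 9.56·e^(−0.0398·1/12) + 6.53·e^(−0.0398·4/12) + 4.12·e^(−0.0398·9/12) = 19.9711
Current forward F = (S − I)·e^(rT) = (407.62 − 19.9711)·e^(0.0398·15/12) = 387.6489 × 1.051008 = 407.4221
Value (long) = (F − K)·e^(−rT) = (407.4221 − 436.66) × 0.951467 = -27.8189
Short position value = −(long value) = S$27.82

S$27.82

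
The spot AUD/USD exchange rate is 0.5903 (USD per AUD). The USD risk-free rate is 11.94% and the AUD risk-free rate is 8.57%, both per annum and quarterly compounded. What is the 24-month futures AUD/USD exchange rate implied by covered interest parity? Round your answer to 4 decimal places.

By covered interest parity, F = S · (1+r_USD/4)^(4T) / (1+r_AUD/4)^(4T)
= 0.5903 × 1.265295 / 1.184819 = 0.5903 × 1.067923
F = 0.6304 USD per AUD

0.6304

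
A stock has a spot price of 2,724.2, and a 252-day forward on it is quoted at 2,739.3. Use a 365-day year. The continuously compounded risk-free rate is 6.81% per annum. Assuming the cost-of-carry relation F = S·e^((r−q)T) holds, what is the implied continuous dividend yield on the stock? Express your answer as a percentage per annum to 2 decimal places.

From F = S·e^((r−q)T): (r − q) = ln(F/S)/T
ln(2739.3/2724.2) = ln(1.005543) = 0.005528
(r − q) = 0.005528 / (252/365) = 0.008007
q = r − ln(F/S)/T = 0.0681 − 0.008007 = 0.060093
q = 6.01%

6.01%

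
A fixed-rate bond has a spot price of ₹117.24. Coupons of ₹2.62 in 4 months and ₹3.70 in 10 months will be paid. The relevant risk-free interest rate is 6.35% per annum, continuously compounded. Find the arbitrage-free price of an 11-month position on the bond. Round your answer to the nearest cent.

PV(coupons) I = 2.62·e^(−0.0635·4/12) + 3.70·e^(−0.0635·10/12)
I = 2.5651 + 3.5093 = 6.0744
F = (S − I)·e^(rT) = (117.24 − 6.0744) · e^(0.0635·11/12)
= 111.1656 · e^0.058208 = 111.1656 × 1.059935 = ₹117.83

₹117.83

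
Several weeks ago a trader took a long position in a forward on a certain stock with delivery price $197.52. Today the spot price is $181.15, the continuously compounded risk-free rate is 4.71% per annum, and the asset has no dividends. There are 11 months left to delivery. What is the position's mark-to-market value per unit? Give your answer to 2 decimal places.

-$8.02

Current fair forward for the remaining 11 months: F = S·e^(r·T), r = 0.0471
F = 181.15 · e^(0.0471 × 11/12) = 181.15 × 1.044121 = 189.1425
Value of long forward = (F − K)·e^(−rT) = (189.1425 − 197.52) · e^(−0.0471·11/12)
= -8.3775 × 0.957744 = -8.02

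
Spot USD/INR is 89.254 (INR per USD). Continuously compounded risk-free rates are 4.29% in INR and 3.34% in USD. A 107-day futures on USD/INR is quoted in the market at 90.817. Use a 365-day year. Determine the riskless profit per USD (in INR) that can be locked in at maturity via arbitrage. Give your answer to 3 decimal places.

1.314 per USD (in INR)

Fair futures: F* = S·e^(carry·T), with carry = (r_INR − r_USD) = 0.0429 − 0.0334 = 0.0095
F* = 89.254 · e^(0.0095 × 107/365) = 89.254 · e^0.002785 = 89.254 × 1.002789 = 89.5029
Market 90.817 > fair 89.5029: forward overpriced → cash-and-carry (buy spot, short the forward).
At maturity, profit = |F_mkt − F*| = |90.817 − 89.5029| = 1.314 per USD (in INR)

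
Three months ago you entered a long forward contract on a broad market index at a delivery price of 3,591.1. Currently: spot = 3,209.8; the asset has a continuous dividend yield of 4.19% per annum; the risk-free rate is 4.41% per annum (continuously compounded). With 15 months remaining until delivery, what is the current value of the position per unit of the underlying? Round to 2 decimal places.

Current fair forward for the remaining 15 months: F = S·e^((r − q)·T), (r − q) = 0.0441 − 0.0419 = 0.0022
F = 3209.8 · e^(0.0022 × 15/12) = 3209.8 × 1.00275378 = 3218.6391
Value of long forward = (F − K)·e^(−rT) = (3218.6391 − 3591.1) · e^(−0.0441·15/12)
= -372.4609 × 0.94636684 = -352.48

-352.48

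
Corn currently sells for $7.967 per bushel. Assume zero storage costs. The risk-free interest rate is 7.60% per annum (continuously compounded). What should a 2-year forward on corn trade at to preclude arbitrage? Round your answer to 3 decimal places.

F = S·e^(rT) = 7.967 · e^(0.0760 × 2) = 7.967 · e^0.152000
= 7.967 × 1.164160 = $9.275 per bushel

$9.275 per bushel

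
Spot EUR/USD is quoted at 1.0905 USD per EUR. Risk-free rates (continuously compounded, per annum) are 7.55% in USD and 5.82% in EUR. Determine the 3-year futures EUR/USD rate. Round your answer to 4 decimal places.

F = S·e^((r_USD − r_EUR)T) = 1.0905 · e^((0.0755 − 0.0582) × 3)
= 1.0905 · e^0.051900 = 1.0905 × 1.053270
F = 1.1486 USD per EUR

1.1486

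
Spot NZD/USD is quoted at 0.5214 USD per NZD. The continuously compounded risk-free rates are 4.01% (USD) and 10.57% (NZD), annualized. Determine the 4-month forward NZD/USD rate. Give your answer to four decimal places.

F = S·e^((r_USD − r_NZD)T) = 0.5214 · e^((0.0401 − 0.1057) × 4/12)
= 0.5214 · e^-0.021867 = 0.5214 × 0.978370
F = 0.5101 USD per NZD

0.5101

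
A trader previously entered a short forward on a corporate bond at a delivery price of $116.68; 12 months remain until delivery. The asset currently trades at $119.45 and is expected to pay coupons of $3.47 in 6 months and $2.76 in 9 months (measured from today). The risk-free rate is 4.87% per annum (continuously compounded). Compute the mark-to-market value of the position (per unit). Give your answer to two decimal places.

-$2.27

PV(remaining coupons) I = 3.47·e^(−0.0487·6/12) + 2.76·e^(−0.0487·9/12) = 6.0475
Current forward F = (S − I)·e^(rT) = (119.45 − 6.0475)·e^(0.0487·12/12) = 113.4025 × 1.049905 = 119.0619
Value (long) = (F − K)·e^(−rT) = (119.0619 − 116.68) × 0.952467 = 2.2687
Short position value = −(long value) = -$2.27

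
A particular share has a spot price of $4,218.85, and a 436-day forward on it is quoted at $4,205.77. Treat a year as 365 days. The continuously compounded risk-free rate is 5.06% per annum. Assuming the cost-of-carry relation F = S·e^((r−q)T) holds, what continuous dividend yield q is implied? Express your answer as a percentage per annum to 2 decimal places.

From F = S·e^((r−q)T): (r − q) = ln(F/S)/T
ln(4205.77/4218.85) = ln(0.996900) = -0.003105
(r − q) = -0.003105 / (436/365) = -0.002599
q = r − ln(F/S)/T = 0.0506 + 0.002599 = 0.053199
q = 5.32%

5.32%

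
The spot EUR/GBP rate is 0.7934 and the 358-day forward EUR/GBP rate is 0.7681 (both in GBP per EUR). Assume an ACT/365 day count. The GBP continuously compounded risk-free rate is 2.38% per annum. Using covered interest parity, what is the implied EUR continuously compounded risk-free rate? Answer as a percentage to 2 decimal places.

5.68%

F = S·e^((r_GBP − r_EUR)T) ⇒ r_EUR = r_GBP − ln(F/S)/T
ln(0.7681/0.7934) = -0.032408; /(358/365) = -0.033042
r_EUR = 0.0238 + 0.033042 = 0.056842
r_EUR = 5.68%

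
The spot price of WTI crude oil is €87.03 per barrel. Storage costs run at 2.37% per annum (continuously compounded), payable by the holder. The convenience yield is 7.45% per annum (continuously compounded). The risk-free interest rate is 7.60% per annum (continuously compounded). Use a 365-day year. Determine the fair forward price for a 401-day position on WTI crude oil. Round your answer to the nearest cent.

€89.47 per barrel

Net carry = r + u − y = 0.0760 + 0.0237 − 0.0745 = 0.0252
F = S·e^((r+u−y)T) = 87.03 · e^(0.0252 × 401/365) = 87.03 · e^0.027685
= 87.03 × 1.028072 = €89.47 per barrel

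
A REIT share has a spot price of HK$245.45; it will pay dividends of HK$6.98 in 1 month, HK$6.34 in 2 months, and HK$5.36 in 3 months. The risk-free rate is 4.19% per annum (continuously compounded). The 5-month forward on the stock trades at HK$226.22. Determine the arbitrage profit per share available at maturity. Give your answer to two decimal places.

PV(dividends) I = 6.98·e^(−0.0419·1/12) + 6.34·e^(−0.0419·2/12) + 5.36·e^(−0.0419·3/12) = 18.5557
Fair forward F* = (S − I)·e^(rT) = (245.45 − 18.5557)·e^0.017458 = 226.8943 × 1.017611 = 230.8901
Market HK$226.22 < fair 230.8901: forward underpriced → reverse cash-and-carry (short the stock, invest proceeds at r, pay the dividends, go long the forward).
Profit at T = |F_mkt − F*| = |226.22 − 230.8901| = HK$4.67 per share

HK$4.67 per share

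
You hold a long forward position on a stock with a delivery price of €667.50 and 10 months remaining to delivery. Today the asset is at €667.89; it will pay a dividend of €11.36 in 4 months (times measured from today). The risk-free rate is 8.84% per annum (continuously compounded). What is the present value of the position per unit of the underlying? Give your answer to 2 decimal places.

€36.76

PV(remaining dividends) I = 11.36·e^(−0.0884·4/12) = 11.0301
Current forward F = (S − I)·e^(rT) = (667.89 − 11.0301)·e^(0.0884·10/12) = 656.8599 × 1.076448 = 707.0755
Value (long) = (F − K)·e^(−rT) = (707.0755 − 667.50) × 0.928981 = 36.7649
Value = €36.76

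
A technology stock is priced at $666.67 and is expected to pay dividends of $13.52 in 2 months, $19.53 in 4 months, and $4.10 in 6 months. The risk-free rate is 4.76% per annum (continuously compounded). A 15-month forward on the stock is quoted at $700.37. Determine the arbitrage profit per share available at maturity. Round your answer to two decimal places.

PV(dividends) I = 13.52·e^(−0.0476·2/12) + 19.53·e^(−0.0476·4/12) + 4.10·e^(−0.0476·6/12) = 36.6393
Fair forward F* = (S − I)·e^(rT) = (666.67 − 36.6393)·e^0.059500 = 630.0307 × 1.061306 = 668.6554
Market $700.37 > fair 668.6554: forward overpriced → cash-and-carry (borrow at r, buy the stock and collect the dividends, short the forward).
Profit at T = |F_mkt − F*| = |700.37 − 668.6554| = $31.71 per share

$31.71 per share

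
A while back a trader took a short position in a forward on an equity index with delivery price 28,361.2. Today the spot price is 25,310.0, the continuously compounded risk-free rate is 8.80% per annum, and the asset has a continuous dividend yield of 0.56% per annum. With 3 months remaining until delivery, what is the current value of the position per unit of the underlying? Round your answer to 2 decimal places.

Current fair forward for the remaining 3 months: F = S·e^((r − q)·T), (r − q) = 0.0880 − 0.0056 = 0.0824
F = 25310.0 · e^(0.0824 × 3/12) = 25310.0 × 1.02081364 = 25836.7932
Value of long forward = (F − K)·e^(−rT) = (25836.7932 − 28361.2) · e^(−0.0880·3/12)
= -2524.4068 × 0.97824024 = -2469.48
Short position value = −(long value) = 2469.48

2469.48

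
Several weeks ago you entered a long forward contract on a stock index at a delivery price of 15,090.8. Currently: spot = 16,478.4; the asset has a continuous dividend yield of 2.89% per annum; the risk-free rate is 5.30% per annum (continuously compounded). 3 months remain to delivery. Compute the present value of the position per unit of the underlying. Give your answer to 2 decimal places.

Current fair forward for the remaining 3 months: F = S·e^((r − q)·T), (r − q) = 0.0530 − 0.0289 = 0.0241
F = 16478.4 · e^(0.0241 × 3/12) = 16478.4 × 1.00604319 = 16577.9821
Value of long forward = (F − K)·e^(−rT) = (16577.9821 − 15090.8) · e^(−0.0530·3/12)
= 1487.1821 × 0.98683739 = 1467.61

1467.61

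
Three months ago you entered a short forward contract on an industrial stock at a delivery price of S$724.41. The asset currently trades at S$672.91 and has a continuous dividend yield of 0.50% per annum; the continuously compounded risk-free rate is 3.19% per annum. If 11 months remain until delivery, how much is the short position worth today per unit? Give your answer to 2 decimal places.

Current fair forward for the remaining 11 months: F = S·e^((r − q)·T), (r − q) = 0.0319 − 0.0050 = 0.0269
F = 672.91 · e^(0.0269 × 11/12) = 672.91 × 1.024965 = 689.7092
Value of long forward = (F − K)·e^(−rT) = (689.7092 − 724.41) · e^(−0.0319·11/12)
= -34.7008 × 0.971182 = -33.70
Short position value = −(long value) = S$33.70

S$33.70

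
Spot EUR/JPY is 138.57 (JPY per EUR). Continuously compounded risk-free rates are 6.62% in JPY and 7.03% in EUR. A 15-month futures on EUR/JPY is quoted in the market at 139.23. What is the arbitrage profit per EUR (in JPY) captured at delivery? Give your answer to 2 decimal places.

Fair futures: F* = S·e^(carry·T), with carry = (r_JPY − r_EUR) = 0.0662 − 0.0703 = -0.0041
F* = 138.57 · e^(-0.0041 × 15/12) = 138.57 · e^-0.005125 = 138.57 × 0.994888 = 137.8616
Market 139.23 > fair 137.8616: forward overpriced → cash-and-carry (buy spot, short the forward).
At maturity, profit = |F_mkt − F*| = |139.23 − 137.8616| = 1.37 per EUR (in JPY)

1.37 per EUR (in JPY)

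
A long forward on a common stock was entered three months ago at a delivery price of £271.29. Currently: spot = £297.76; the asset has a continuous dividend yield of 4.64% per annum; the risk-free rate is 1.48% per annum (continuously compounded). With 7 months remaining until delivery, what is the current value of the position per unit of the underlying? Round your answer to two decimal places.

Current fair forward for the remaining 7 months: F = S·e^((r − q)·T), (r − q) = 0.0148 − 0.0464 = -0.0316
F = 297.76 · e^(-0.0316 × 7/12) = 297.76 × 0.981736 = 292.3217
Value of long forward = (F − K)·e^(−rT) = (292.3217 − 271.29) · e^(−0.0148·7/12)
= 21.0317 × 0.991404 = 20.85

£20.85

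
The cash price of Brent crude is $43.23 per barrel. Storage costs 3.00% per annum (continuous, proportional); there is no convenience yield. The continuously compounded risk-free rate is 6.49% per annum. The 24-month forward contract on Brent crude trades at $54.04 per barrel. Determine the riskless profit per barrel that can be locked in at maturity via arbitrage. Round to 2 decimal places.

$1.77 per barrel

Fair forward: F* = S·e^(carry·T), with carry = (r + u) = 0.0649 + 0.0300 = 0.0949
F* = 43.23 · e^(0.0949 × 24/12) = 43.23 · e^0.189800 = 43.23 × 1.209008 = $52.2654
Market $54.04 > fair $52.2654: forward overpriced → cash-and-carry (buy spot, short the forward).
At maturity, profit = |F_mkt − F*| = |54.04 − 52.2654| = $1.77 per barrel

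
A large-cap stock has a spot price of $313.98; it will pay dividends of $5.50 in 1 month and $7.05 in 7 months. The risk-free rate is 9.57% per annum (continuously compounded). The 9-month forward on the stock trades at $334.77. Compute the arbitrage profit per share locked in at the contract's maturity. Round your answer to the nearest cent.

PV(dividends) I = 5.50·e^(−0.0957·1/12) + 7.05·e^(−0.0957·7/12) = 12.1235
Fair forward F* = (S − I)·e^(rT) = (313.98 − 12.1235)·e^0.071775 = 301.8565 × 1.074414 = 324.3188
Market $334.77 > fair 324.3188: forward overpriced → cash-and-carry (borrow at r, buy the stock and collect the dividends, short the forward).
Profit at T = |F_mkt − F*| = |334.77 − 324.3188| = $10.45 per share

$10.45 per share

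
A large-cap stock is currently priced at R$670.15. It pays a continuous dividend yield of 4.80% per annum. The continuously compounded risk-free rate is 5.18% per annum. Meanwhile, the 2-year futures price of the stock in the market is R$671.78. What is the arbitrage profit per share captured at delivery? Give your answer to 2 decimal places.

R$3.48 per share

Fair futures: F* = S·e^(carry·T), with carry = (r − q) = 0.0518 − 0.0480 = 0.0038
F* = 670.15 · e^(0.0038 × 2) = 670.15 · e^0.007600 = 670.15 × 1.007629 = R$675.2626
Market R$671.78 < fair R$675.2626: forward underpriced → reverse cash-and-carry (short spot, go long the forward).
At maturity, profit = |F_mkt − F*| = |671.78 − 675.2626| = R$3.48 per share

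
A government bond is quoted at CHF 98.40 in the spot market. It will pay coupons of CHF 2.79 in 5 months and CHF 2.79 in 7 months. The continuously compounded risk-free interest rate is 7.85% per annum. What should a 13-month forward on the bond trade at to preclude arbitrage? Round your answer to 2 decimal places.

CHF 101.29

PV(coupons) I = 2.79·e^(−0.0785·5/12) + 2.79·e^(−0.0785·7/12)
I = 2.7002 + 2.6651 = 5.3653
F = (S − I)·e^(rT) = (98.40 − 5.3653) · e^(0.0785·13/12)
= 93.0347 · e^0.085042 = 93.0347 × 1.088763 = CHF 101.29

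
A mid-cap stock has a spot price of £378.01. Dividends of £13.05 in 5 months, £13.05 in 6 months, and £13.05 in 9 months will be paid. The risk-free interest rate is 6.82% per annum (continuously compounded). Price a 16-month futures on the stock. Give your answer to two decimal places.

PV(dividends) I = 13.05·e^(−0.0682·5/12) + 13.05·e^(−0.0682·6/12) + 13.05·e^(−0.0682·9/12)
I = 12.6844 + 12.6125 + 12.3993 = 37.6962
F = (S − I)·e^(rT) = (378.01 − 37.6962) · e^(0.0682·16/12)
= 340.3138 · e^0.090933 = 340.3138 × 1.095196 = £372.71

£372.71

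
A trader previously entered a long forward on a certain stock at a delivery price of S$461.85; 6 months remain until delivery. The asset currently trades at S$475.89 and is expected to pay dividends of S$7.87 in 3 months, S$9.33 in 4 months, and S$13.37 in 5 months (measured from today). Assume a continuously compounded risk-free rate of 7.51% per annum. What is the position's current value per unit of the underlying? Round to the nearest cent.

PV(remaining dividends) I = 7.87·e^(−0.0751·3/12) + 9.33·e^(−0.0751·4/12) + 13.37·e^(−0.0751·5/12) = 29.7811
Current forward F = (S − I)·e^(rT) = (475.89 − 29.7811)·e^(0.0751·6/12) = 446.1089 × 1.038264 = 463.1788
Value (long) = (F − K)·e^(−rT) = (463.1788 − 461.85) × 0.963146 = 1.2798
Value = S$1.28

S$1.28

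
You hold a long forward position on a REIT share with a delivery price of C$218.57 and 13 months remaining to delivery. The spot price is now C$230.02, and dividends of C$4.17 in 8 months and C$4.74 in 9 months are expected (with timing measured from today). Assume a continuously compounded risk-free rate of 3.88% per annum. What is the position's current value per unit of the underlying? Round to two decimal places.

PV(remaining dividends) I = 4.17·e^(−0.0388·8/12) + 4.74·e^(−0.0388·9/12) = 8.6676
Current forward F = (S − I)·e^(rT) = (230.02 − 8.6676)·e^(0.0388·13/12) = 221.3524 × 1.042929 = 230.8548
Value (long) = (F − K)·e^(−rT) = (230.8548 − 218.57) × 0.958838 = 11.7791
Value = C$11.78

C$11.78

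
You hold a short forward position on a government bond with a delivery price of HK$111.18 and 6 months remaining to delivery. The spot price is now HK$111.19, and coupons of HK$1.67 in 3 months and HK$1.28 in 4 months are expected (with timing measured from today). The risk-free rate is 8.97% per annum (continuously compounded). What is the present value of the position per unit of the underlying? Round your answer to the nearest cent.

PV(remaining coupons) I = 1.67·e^(−0.0897·3/12) + 1.28·e^(−0.0897·4/12) = 2.8753
Current forward F = (S − I)·e^(rT) = (111.19 − 2.8753)·e^(0.0897·6/12) = 108.3147 × 1.045871 = 113.2832
Value (long) = (F − K)·e^(−rT) = (113.2832 − 111.18) × 0.956141 = 2.0110
Short position value = −(long value) = -HK$2.01

-HK$2.01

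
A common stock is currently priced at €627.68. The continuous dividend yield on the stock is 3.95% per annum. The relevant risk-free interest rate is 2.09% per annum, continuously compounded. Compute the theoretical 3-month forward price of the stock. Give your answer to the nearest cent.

€624.77

F = S·e^((r − q)T) = 627.68 · e^((0.0209 − 0.0395) × 3/12)
= 627.68 · e^-0.004650 = 627.68 × 0.995361
F = €624.77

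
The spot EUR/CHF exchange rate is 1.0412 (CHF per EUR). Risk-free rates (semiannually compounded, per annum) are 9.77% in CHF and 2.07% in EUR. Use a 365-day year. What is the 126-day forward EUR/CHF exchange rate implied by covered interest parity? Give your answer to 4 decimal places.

By covered interest parity, F = S · (1+r_CHF/2)^(2T) / (1+r_EUR/2)^(2T)
= 1.0412 × 1.033477 / 1.007134 = 1.0412 × 1.026156
F = 1.0684 CHF per EUR

1.0684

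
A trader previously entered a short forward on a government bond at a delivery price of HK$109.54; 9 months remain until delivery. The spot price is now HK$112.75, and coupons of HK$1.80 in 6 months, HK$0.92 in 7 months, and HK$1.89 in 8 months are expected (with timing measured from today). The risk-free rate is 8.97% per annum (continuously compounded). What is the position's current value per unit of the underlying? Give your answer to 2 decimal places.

-HK$5.96

PV(remaining coupons) I = 1.80·e^(−0.0897·6/12) + 0.92·e^(−0.0897·7/12) + 1.89·e^(−0.0897·8/12) = 4.3744
Current forward F = (S − I)·e^(rT) = (112.75 − 4.3744)·e^(0.0897·9/12) = 108.3756 × 1.069590 = 115.9175
Value (long) = (F − K)·e^(−rT) = (115.9175 − 109.54) × 0.934938 = 5.9626
Short position value = −(long value) = -HK$5.96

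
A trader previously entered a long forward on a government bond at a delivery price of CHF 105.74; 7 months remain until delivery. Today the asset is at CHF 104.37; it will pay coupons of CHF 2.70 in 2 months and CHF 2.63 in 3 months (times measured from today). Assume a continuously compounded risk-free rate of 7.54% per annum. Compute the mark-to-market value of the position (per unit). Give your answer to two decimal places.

PV(remaining coupons) I = 2.70·e^(−0.0754·2/12) + 2.63·e^(−0.0754·3/12) = 5.2472
Current forward F = (S − I)·e^(rT) = (104.37 − 5.2472)·e^(0.0754·7/12) = 99.1228 × 1.044965 = 103.5799
Value (long) = (F − K)·e^(−rT) = (103.5799 − 105.74) × 0.956970 = -2.0672
Value = -CHF 2.07

-CHF 2.07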